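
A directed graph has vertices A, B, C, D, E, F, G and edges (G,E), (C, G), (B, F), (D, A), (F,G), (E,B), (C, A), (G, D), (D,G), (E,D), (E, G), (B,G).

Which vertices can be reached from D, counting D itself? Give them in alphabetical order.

A, B, D, E, F, G

Start at D.
Its neighbours: A, G.
Then their neighbours: E.
Then next layer: B.
Then next layer: F.
Nothing further is reachable.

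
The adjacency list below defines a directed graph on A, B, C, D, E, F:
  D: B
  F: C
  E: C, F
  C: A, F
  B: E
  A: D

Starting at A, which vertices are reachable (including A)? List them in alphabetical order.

Start at A.
Its neighbours: D.
Then their neighbours: B.
Then next layer: E.
Then next layer: C, F.
Every vertex is now reached.

A, B, C, D, E, F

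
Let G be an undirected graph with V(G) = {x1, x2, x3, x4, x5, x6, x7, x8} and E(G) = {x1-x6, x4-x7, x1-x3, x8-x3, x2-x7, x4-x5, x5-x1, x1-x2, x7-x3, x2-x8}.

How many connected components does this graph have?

1

From x1: component {x1, x2, x3, x4, x5, x6, x7, x8}.
That's 1 component.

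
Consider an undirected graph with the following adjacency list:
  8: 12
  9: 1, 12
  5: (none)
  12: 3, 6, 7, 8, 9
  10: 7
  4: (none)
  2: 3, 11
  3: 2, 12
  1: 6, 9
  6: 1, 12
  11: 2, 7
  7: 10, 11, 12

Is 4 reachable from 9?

Explore from 9.
Distance 1: reach 1, 12.
Distance 2: reach 3, 6, 7, 8.
Distance 3: reach 2, 10, 11.
The search is exhausted without reaching 4; it lies in a different component.

No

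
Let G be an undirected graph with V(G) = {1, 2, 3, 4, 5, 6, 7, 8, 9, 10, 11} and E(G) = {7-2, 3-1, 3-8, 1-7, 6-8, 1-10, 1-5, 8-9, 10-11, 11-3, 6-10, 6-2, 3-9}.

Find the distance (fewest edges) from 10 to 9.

3

Distance 0: 10.
Distance 1: 1, 6, 11.
Distance 2: 2, 3, 5, 7, 8.
Distance 3: 9 — contains 9.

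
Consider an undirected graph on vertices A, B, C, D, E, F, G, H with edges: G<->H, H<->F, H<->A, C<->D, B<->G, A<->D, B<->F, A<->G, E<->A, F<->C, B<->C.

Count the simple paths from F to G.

F–B–C–D–A–G
F–B–C–D–A–H–G
F–B–G
F–C–B–G
F–C–D–A–G
F–C–D–A–H–G
F–H–A–D–C–B–G
F–H–A–G
F–H–G

9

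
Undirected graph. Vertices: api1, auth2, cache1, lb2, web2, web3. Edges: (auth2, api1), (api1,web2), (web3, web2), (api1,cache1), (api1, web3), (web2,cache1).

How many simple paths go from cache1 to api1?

cache1–api1
cache1–web2–api1
cache1–web2–web3–api1

3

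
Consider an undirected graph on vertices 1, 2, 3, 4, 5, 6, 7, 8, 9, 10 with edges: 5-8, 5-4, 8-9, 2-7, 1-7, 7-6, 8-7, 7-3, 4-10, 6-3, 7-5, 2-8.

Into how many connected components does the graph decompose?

1

From 1: component {1, 2, 3, 4, 5, 6, 7, 8, 9, 10}.
That's 1 component.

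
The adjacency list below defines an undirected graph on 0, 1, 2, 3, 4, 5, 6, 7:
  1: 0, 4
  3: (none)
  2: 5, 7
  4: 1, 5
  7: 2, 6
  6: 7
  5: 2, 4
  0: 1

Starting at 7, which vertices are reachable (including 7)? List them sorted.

0, 1, 2, 4, 5, 6, 7

Start at 7.
Its neighbours: 2, 6.
Then their neighbours: 5.
Then next layer: 4.
Then next layer: 1.
Then next layer: 0.
Nothing further is reachable.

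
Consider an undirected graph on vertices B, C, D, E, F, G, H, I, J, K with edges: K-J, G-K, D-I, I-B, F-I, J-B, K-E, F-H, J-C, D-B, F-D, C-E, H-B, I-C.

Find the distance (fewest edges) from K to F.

4

Distance 0: K.
Distance 1: E, G, J.
Distance 2: B, C.
Distance 3: D, H, I.
Distance 4: F — contains F.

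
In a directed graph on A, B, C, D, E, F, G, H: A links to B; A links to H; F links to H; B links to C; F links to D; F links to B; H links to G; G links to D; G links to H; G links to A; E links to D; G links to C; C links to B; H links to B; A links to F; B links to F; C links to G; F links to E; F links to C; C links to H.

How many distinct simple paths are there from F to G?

F→B→C→G
F→B→C→H→G
F→C→G
F→C→H→G
F→H→B→C→G
F→H→G

6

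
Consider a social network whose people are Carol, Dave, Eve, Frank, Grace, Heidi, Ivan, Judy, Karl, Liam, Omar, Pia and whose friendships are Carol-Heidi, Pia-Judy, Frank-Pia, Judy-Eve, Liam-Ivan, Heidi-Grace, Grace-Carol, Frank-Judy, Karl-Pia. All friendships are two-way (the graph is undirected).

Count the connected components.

5

From Carol: component {Carol, Grace, Heidi}.
From Dave: component {Dave}.
From Eve: component {Eve, Frank, Judy, Karl, Pia}.
From Ivan: component {Ivan, Liam}.
From Omar: component {Omar}.
That's 5 components.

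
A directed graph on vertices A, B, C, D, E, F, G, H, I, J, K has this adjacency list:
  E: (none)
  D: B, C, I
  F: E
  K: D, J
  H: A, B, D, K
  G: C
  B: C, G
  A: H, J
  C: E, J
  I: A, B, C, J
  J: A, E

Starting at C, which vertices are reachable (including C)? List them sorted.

A, B, C, D, E, G, H, I, J, K

Start at C.
Its neighbours: E, J.
Then their neighbours: A.
Then next layer: H.
Then next layer: B, D, K.
Then next layer: G, I.
Nothing further is reachable.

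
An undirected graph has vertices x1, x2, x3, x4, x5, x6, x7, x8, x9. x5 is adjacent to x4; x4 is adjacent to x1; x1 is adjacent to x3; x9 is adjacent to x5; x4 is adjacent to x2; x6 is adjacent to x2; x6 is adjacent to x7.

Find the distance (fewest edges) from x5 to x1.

Distance 0: x5.
Distance 1: x4, x9.
Distance 2: x1, x2 — contains x1.

2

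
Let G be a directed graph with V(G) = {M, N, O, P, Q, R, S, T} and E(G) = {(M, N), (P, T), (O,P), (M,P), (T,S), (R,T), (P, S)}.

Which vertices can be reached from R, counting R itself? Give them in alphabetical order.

Start at R.
Its neighbours: T.
Then their neighbours: S.
Nothing further is reachable.

R, S, T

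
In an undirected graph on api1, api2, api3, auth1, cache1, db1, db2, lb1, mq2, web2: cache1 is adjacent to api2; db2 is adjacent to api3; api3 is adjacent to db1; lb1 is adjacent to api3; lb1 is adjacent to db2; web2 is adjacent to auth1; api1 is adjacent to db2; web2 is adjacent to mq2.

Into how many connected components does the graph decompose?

From api1: component {api1, api3, db1, db2, lb1}.
From api2: component {api2, cache1}.
From auth1: component {auth1, mq2, web2}.
That's 3 components.

3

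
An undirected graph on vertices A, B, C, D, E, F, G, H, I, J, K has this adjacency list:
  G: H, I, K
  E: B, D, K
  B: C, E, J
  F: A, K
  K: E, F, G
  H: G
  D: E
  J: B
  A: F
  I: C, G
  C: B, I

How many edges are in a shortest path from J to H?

5

Distance 0: J.
Distance 1: B.
Distance 2: C, E.
Distance 3: D, I, K.
Distance 4: F, G.
Distance 5: A, H — contains H.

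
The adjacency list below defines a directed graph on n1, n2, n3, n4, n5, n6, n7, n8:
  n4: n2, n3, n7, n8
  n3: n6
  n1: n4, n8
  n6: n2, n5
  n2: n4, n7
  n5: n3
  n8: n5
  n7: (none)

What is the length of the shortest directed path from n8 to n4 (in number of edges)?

Distance 0: n8.
Distance 1: n5.
Distance 2: n3.
Distance 3: n6.
Distance 4: n2.
Distance 5: n4, n7 — contains n4.

5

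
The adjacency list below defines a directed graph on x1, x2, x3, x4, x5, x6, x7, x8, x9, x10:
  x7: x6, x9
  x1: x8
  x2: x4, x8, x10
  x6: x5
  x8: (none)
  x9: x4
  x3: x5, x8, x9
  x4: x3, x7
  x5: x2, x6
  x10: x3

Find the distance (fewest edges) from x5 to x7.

Distance 0: x5.
Distance 1: x2, x6.
Distance 2: x4, x8, x10.
Distance 3: x3, x7 — contains x7.

3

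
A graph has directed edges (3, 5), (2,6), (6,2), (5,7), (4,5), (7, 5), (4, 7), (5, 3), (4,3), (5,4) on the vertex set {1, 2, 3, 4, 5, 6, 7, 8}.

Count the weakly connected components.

4

From 1: component {1}.
From 2: component {2, 6}.
From 3: component {3, 4, 5, 7}.
From 8: component {8}.
That's 4 components.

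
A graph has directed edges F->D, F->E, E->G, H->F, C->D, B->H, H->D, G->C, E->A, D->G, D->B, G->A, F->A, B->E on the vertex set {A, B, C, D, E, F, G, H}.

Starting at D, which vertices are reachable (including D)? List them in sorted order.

Start at D.
Its neighbours: B, G.
Then their neighbours: A, C, E, H.
Then next layer: F.
Every vertex is now reached.

A, B, C, D, E, F, G, H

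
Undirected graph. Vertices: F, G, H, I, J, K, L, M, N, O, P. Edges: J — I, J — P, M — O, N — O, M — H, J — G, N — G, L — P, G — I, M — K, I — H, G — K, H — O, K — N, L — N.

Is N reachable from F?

No

F has no edges, so nothing is reachable from it.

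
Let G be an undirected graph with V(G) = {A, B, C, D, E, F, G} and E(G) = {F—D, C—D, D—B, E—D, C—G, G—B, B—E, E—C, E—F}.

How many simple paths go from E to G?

E–B–D–C–G
E–B–G
E–C–D–B–G
E–C–G
E–D–B–G
E–D–C–G
E–F–D–B–G
E–F–D–C–G

8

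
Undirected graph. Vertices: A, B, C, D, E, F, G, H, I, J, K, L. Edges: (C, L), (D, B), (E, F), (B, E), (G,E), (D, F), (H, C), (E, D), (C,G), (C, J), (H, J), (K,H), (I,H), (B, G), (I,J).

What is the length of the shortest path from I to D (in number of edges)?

5

Distance 0: I.
Distance 1: H, J.
Distance 2: C, K.
Distance 3: G, L.
Distance 4: B, E.
Distance 5: D, F — contains D.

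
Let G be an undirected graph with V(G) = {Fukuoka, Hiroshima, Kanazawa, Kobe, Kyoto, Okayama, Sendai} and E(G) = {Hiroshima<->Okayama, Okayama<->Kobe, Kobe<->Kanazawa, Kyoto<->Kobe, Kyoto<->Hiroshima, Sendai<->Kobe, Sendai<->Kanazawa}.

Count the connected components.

From Fukuoka: component {Fukuoka}.
From Hiroshima: component {Hiroshima, Kanazawa, Kobe, Kyoto, Okayama, Sendai}.
That's 2 components.

2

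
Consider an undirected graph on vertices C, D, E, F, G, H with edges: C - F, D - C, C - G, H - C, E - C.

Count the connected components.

From C: component {C, D, E, F, G, H}.
That's 1 component.

1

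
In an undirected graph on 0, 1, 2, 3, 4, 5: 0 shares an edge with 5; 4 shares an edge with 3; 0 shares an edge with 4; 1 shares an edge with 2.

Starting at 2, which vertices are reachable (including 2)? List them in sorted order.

Start at 2.
Its neighbours: 1.
Nothing further is reachable.

1, 2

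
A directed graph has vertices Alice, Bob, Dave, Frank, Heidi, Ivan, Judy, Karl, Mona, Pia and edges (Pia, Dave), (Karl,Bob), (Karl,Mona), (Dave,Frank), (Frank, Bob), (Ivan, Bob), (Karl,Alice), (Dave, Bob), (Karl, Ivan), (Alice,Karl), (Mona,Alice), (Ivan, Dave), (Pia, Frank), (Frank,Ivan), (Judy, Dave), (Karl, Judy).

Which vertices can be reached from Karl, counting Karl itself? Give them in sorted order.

Alice, Bob, Dave, Frank, Ivan, Judy, Karl, Mona

Start at Karl.
Its neighbours: Alice, Bob, Ivan, Judy, Mona.
Then their neighbours: Dave.
Then next layer: Frank.
Nothing further is reachable.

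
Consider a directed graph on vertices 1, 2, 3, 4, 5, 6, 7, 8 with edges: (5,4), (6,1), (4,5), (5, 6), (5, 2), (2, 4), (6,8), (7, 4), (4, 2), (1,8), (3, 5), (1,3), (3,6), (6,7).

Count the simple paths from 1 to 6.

1→3→5→6
1→3→6

2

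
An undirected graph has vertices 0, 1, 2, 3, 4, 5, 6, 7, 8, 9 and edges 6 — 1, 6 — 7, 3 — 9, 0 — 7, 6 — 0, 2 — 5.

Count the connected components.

5

From 0: component {0, 1, 6, 7}.
From 2: component {2, 5}.
From 3: component {3, 9}.
From 4: component {4}.
From 8: component {8}.
That's 5 components.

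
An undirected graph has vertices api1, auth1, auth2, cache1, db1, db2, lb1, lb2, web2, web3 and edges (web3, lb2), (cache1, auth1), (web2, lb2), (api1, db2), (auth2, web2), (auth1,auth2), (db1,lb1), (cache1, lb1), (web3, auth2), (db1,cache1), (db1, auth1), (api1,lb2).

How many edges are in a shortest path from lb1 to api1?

Distance 0: lb1.
Distance 1: cache1, db1.
Distance 2: auth1.
Distance 3: auth2.
Distance 4: web2, web3.
Distance 5: lb2.
Distance 6: api1 — contains api1.

6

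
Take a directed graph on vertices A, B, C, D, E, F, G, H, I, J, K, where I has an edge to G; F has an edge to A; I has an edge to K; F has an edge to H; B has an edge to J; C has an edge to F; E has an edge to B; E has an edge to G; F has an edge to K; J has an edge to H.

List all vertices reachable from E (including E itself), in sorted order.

Start at E.
Its neighbours: B, G.
Then their neighbours: J.
Then next layer: H.
Nothing further is reachable.

B, E, G, H, J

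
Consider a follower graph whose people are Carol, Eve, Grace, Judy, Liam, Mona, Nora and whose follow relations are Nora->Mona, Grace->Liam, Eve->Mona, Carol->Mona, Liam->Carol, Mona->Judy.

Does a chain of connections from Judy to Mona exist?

Judy has no outgoing edges, so nothing is reachable from it.

No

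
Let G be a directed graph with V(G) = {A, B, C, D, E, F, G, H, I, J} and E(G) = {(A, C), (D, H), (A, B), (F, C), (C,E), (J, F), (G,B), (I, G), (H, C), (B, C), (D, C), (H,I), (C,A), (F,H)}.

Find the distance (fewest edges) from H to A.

Distance 0: H.
Distance 1: C, I.
Distance 2: A, E, G — contains A.

2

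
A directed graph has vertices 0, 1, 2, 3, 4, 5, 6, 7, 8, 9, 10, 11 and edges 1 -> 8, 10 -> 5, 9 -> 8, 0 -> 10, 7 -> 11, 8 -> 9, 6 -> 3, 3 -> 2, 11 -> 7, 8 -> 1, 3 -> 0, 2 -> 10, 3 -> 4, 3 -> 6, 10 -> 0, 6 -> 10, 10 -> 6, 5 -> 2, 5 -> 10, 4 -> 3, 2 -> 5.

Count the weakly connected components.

3

From 0: component {0, 2, 3, 4, 5, 6, 10}.
From 1: component {1, 8, 9}.
From 7: component {7, 11}.
That's 3 components.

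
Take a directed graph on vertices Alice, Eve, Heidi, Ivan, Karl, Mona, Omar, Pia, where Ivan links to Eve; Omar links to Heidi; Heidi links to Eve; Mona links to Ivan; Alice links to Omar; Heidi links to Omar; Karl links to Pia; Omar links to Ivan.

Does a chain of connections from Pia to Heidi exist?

No

Pia has no outgoing edges, so nothing is reachable from it.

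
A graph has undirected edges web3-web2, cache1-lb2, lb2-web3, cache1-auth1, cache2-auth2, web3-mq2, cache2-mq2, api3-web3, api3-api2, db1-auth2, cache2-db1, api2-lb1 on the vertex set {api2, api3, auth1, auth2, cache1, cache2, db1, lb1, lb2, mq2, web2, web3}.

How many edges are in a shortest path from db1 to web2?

4

Distance 0: db1.
Distance 1: auth2, cache2.
Distance 2: mq2.
Distance 3: web3.
Distance 4: api3, lb2, web2 — contains web2.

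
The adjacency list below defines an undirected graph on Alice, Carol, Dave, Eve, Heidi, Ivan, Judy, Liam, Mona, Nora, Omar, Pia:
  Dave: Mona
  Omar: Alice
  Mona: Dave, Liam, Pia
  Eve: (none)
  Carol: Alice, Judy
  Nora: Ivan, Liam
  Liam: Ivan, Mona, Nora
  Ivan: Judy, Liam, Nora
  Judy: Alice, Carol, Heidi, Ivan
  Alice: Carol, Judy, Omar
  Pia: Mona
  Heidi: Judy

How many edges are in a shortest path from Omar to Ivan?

Distance 0: Omar.
Distance 1: Alice.
Distance 2: Carol, Judy.
Distance 3: Heidi, Ivan — contains Ivan.

3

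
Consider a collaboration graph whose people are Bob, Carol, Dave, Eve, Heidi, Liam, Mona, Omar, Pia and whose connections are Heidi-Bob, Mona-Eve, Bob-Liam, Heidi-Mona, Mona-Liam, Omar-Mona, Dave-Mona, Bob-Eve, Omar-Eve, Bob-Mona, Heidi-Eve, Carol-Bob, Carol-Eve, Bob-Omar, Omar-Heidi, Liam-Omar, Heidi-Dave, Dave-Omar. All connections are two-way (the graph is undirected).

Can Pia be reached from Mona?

No

Explore from Mona.
Distance 1: reach Bob, Dave, Eve, Heidi, Liam, Omar.
Distance 2: reach Carol.
The search is exhausted without reaching Pia; it lies in a different component.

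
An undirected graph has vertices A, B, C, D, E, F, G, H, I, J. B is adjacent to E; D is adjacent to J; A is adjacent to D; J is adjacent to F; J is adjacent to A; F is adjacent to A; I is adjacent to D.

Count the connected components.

From A: component {A, D, F, I, J}.
From B: component {B, E}.
From C: component {C}.
From G: component {G}.
From H: component {H}.
That's 5 components.

5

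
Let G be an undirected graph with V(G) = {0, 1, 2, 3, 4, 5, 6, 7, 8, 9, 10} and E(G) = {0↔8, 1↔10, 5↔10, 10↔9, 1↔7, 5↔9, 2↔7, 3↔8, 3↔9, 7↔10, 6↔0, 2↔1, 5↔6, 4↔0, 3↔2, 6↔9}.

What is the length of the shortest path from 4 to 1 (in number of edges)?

5

Distance 0: 4.
Distance 1: 0.
Distance 2: 6, 8.
Distance 3: 3, 5, 9.
Distance 4: 2, 10.
Distance 5: 1, 7 — contains 1.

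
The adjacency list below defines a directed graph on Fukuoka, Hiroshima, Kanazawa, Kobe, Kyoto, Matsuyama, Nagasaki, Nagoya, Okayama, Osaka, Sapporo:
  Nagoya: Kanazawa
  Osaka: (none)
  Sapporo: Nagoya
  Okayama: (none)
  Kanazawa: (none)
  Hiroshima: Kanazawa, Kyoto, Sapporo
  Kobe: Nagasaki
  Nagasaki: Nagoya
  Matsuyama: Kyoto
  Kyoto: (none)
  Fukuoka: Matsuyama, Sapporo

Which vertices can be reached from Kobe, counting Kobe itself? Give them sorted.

Kanazawa, Kobe, Nagasaki, Nagoya

Start at Kobe.
Its neighbours: Nagasaki.
Then their neighbours: Nagoya.
Then next layer: Kanazawa.
Nothing further is reachable.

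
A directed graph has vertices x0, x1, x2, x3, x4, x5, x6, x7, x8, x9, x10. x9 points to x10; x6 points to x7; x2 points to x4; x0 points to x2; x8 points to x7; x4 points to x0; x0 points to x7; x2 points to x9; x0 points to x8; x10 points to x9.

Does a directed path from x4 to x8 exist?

Yes

Explore from x4.
Distance 1: reach x0.
Distance 2: reach x2, x7, x8.
Found x8.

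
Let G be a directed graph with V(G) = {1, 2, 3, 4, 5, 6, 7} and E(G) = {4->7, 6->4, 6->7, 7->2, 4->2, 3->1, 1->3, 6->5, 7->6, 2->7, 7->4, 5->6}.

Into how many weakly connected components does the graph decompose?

From 1: component {1, 3}.
From 2: component {2, 4, 5, 6, 7}.
That's 2 components.

2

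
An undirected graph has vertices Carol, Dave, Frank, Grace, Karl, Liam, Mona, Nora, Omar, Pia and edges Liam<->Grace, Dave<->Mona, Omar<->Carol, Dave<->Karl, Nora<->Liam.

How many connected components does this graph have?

5

From Carol: component {Carol, Omar}.
From Dave: component {Dave, Karl, Mona}.
From Frank: component {Frank}.
From Grace: component {Grace, Liam, Nora}.
From Pia: component {Pia}.
That's 5 components.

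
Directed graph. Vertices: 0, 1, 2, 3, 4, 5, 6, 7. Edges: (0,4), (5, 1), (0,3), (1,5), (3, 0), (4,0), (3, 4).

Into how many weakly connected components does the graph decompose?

From 0: component {0, 3, 4}.
From 1: component {1, 5}.
From 2: component {2}.
From 6: component {6}.
From 7: component {7}.
That's 5 components.

5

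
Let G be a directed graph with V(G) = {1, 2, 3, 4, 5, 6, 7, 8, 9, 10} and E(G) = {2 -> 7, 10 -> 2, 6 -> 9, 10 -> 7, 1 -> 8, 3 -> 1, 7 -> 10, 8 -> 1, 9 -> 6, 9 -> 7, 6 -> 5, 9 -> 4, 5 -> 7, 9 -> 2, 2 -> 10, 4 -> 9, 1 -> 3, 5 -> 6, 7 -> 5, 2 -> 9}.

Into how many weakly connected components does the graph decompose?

2

From 1: component {1, 3, 8}.
From 2: component {2, 4, 5, 6, 7, 9, 10}.
That's 2 components.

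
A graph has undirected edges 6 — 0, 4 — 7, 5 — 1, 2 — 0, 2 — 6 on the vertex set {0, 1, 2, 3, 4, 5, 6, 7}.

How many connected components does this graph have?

From 0: component {0, 2, 6}.
From 1: component {1, 5}.
From 3: component {3}.
From 4: component {4, 7}.
That's 4 components.

4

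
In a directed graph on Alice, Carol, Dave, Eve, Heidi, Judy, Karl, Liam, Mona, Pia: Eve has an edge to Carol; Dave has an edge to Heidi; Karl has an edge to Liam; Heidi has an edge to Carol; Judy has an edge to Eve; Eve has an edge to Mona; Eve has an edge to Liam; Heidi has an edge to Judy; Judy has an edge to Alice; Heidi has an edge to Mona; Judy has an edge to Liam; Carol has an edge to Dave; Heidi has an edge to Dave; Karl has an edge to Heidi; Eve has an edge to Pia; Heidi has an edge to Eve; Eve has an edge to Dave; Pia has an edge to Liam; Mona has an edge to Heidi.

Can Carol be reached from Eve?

Yes

Explore from Eve.
Distance 1: reach Carol, Dave, Liam, Mona, Pia.
Found Carol.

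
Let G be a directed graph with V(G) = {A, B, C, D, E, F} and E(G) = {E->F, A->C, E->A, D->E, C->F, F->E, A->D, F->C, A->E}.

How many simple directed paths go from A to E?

A→C→F→E
A→D→E
A→E

3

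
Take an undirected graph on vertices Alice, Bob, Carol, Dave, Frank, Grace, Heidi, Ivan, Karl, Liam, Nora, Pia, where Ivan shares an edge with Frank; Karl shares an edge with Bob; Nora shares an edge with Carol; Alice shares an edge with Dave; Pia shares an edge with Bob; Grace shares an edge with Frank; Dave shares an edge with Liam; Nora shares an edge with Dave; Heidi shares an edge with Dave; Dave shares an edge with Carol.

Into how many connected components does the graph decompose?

3

From Alice: component {Alice, Carol, Dave, Heidi, Liam, Nora}.
From Bob: component {Bob, Karl, Pia}.
From Frank: component {Frank, Grace, Ivan}.
That's 3 components.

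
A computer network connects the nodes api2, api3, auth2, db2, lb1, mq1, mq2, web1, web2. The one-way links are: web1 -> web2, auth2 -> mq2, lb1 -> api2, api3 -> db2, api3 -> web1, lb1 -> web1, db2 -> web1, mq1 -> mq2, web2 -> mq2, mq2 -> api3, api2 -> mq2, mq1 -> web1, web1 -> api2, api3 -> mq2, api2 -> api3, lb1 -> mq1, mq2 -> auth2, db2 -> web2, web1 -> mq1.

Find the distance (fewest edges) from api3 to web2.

2

Distance 0: api3.
Distance 1: db2, mq2, web1.
Distance 2: api2, auth2, mq1, web2 — contains web2.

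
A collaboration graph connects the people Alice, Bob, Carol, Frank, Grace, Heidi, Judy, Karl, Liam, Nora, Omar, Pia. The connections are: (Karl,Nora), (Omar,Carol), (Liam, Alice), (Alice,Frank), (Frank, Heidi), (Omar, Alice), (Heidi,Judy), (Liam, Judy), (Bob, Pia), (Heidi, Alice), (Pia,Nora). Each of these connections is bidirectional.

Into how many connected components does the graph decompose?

3

From Alice: component {Alice, Carol, Frank, Heidi, Judy, Liam, Omar}.
From Bob: component {Bob, Karl, Nora, Pia}.
From Grace: component {Grace}.
That's 3 components.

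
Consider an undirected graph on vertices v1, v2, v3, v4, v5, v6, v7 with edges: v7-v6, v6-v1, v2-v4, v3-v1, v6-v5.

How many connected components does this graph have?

From v1: component {v1, v3, v5, v6, v7}.
From v2: component {v2, v4}.
That's 2 components.

2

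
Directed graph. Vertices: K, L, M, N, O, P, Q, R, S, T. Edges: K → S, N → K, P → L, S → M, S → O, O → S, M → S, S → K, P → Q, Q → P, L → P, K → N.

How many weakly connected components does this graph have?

From K: component {K, M, N, O, S}.
From L: component {L, P, Q}.
From R: component {R}.
From T: component {T}.
That's 4 components.

4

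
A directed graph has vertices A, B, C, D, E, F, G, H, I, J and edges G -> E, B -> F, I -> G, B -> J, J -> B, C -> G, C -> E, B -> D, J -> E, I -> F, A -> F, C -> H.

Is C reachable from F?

No

F has no outgoing edges, so nothing is reachable from it.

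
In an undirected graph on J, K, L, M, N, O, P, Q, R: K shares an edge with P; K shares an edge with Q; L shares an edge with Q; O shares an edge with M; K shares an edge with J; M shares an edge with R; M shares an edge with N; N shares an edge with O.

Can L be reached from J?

Yes

Explore from J.
Distance 1: reach K.
Distance 2: reach P, Q.
Distance 3: reach L.
Found L.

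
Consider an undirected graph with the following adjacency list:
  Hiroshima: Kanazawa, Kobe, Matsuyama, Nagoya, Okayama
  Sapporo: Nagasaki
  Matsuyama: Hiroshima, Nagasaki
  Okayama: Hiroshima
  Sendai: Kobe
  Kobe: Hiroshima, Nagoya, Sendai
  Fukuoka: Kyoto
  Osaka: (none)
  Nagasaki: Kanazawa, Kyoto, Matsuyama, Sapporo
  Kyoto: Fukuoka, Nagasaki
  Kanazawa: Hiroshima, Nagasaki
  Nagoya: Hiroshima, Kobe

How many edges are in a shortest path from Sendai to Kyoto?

Distance 0: Sendai.
Distance 1: Kobe.
Distance 2: Hiroshima, Nagoya.
Distance 3: Kanazawa, Matsuyama, Okayama.
Distance 4: Nagasaki.
Distance 5: Kyoto, Sapporo — contains Kyoto.

5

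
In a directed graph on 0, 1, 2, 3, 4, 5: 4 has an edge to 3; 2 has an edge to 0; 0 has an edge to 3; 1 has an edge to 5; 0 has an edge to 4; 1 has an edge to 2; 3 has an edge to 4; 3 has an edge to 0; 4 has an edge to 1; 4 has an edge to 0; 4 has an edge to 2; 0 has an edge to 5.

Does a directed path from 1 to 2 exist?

Yes

Explore from 1.
Distance 1: reach 2, 5.
Found 2.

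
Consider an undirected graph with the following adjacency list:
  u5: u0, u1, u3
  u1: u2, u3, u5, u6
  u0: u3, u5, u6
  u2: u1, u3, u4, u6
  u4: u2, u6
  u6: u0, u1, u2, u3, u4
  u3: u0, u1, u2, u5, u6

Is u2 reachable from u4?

Explore from u4.
Distance 1: reach u2, u6.
Found u2.

Yes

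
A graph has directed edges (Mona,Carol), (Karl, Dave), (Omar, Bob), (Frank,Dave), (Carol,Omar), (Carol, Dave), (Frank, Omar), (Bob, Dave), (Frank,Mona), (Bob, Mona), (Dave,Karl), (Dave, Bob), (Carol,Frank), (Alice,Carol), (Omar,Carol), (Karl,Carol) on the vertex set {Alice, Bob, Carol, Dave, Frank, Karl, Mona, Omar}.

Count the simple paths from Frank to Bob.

Frank→Dave→Bob
Frank→Dave→Karl→Carol→Omar→Bob
Frank→Mona→Carol→Dave→Bob
Frank→Mona→Carol→Omar→Bob
Frank→Omar→Bob
Frank→Omar→Carol→Dave→Bob

6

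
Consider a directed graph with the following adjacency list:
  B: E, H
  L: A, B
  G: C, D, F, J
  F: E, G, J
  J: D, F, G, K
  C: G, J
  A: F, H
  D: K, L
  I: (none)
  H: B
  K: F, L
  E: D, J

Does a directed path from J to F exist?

Yes

Explore from J.
Distance 1: reach D, F, G, K.
Found F.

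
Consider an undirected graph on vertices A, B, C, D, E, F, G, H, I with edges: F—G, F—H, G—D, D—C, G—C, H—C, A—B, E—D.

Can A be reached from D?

Explore from D.
Distance 1: reach C, E, G.
Distance 2: reach F, H.
The search is exhausted without reaching A; it lies in a different component.

No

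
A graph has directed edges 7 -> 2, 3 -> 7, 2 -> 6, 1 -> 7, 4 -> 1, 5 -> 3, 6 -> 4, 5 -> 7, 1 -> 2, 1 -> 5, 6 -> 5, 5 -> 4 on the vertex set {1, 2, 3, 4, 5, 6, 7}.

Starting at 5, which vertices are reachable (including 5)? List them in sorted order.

Start at 5.
Its neighbours: 3, 4, 7.
Then their neighbours: 1, 2.
Then next layer: 6.
Every vertex is now reached.

1, 2, 3, 4, 5, 6, 7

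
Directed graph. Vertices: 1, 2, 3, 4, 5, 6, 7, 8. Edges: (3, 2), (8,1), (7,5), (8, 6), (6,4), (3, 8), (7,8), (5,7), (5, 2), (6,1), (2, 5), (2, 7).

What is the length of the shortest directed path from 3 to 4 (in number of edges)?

3

Distance 0: 3.
Distance 1: 2, 8.
Distance 2: 1, 5, 6, 7.
Distance 3: 4 — contains 4.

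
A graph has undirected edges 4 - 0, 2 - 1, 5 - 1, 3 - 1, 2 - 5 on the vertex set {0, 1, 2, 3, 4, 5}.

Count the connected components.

From 0: component {0, 4}.
From 1: component {1, 2, 3, 5}.
That's 2 components.

2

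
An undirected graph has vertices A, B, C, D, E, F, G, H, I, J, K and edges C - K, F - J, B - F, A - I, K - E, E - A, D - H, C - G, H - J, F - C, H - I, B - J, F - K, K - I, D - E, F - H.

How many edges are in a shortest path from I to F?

2

Distance 0: I.
Distance 1: A, H, K.
Distance 2: C, D, E, F, J — contains F.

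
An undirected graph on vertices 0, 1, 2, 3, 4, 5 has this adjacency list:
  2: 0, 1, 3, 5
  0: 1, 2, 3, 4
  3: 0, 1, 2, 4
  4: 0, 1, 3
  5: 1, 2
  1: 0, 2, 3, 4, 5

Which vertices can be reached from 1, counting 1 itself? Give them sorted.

Start at 1.
Its neighbours: 0, 2, 3, 4, 5.
Every vertex is now reached.

0, 1, 2, 3, 4, 5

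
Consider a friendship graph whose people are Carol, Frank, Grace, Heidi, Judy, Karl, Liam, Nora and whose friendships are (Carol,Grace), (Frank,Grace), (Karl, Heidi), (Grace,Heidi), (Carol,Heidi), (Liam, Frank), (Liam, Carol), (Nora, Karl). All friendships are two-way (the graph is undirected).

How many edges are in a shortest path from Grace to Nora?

3

Distance 0: Grace.
Distance 1: Carol, Frank, Heidi.
Distance 2: Karl, Liam.
Distance 3: Nora — contains Nora.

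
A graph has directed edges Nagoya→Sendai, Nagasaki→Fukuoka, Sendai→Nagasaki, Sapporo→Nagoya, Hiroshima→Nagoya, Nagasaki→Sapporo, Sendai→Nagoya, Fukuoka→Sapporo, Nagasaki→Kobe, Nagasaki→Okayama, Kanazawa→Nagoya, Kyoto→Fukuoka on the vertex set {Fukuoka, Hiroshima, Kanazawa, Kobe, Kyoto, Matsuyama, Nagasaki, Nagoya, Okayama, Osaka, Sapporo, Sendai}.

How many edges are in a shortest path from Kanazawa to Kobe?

4

Distance 0: Kanazawa.
Distance 1: Nagoya.
Distance 2: Sendai.
Distance 3: Nagasaki.
Distance 4: Fukuoka, Kobe, Okayama, Sapporo — contains Kobe.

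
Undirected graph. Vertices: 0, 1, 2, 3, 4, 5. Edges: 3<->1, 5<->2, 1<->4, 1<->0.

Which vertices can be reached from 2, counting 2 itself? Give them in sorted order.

Start at 2.
Its neighbours: 5.
Nothing further is reachable.

2, 5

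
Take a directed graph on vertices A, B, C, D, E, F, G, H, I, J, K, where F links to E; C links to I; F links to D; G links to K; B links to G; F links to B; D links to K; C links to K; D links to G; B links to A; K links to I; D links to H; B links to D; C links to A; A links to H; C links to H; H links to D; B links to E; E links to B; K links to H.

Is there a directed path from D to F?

No

Explore from D.
Distance 1: reach G, H, K.
Distance 2: reach I.
The search from D is exhausted; no directed path reaches F.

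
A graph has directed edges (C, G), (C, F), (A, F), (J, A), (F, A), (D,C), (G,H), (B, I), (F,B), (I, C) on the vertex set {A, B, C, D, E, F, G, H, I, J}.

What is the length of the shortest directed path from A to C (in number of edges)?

4

Distance 0: A.
Distance 1: F.
Distance 2: B.
Distance 3: I.
Distance 4: C — contains C.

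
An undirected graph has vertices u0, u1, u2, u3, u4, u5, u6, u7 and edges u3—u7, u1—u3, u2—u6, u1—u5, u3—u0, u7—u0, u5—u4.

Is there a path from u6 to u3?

No

Explore from u6.
Distance 1: reach u2.
The search is exhausted without reaching u3; it lies in a different component.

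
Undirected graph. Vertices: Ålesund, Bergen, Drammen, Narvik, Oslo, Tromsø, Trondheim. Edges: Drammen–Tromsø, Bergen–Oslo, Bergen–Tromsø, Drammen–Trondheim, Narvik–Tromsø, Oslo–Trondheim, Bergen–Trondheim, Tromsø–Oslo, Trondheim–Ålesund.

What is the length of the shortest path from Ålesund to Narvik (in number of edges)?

4

Distance 0: Ålesund.
Distance 1: Trondheim.
Distance 2: Bergen, Drammen, Oslo.
Distance 3: Tromsø.
Distance 4: Narvik — contains Narvik.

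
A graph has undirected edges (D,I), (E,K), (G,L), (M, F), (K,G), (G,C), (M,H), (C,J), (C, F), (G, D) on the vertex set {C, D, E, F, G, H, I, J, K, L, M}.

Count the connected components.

From C: component {C, D, E, F, G, H, I, J, K, L, M}.
That's 1 component.

1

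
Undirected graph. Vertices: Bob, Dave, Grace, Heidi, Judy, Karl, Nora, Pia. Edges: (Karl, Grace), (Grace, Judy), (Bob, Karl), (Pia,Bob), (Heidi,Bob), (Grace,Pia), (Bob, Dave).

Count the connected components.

From Bob: component {Bob, Dave, Grace, Heidi, Judy, Karl, Pia}.
From Nora: component {Nora}.
That's 2 components.

2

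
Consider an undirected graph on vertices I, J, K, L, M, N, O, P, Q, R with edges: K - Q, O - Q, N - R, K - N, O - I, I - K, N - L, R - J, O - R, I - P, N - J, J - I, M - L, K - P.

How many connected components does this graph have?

From I: component {I, J, K, L, M, N, O, P, Q, R}.
That's 1 component.

1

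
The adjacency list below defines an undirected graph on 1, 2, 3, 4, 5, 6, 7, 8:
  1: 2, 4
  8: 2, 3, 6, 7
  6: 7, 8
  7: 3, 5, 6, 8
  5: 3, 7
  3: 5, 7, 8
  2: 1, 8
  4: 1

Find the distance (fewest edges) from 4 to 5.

5

Distance 0: 4.
Distance 1: 1.
Distance 2: 2.
Distance 3: 8.
Distance 4: 3, 6, 7.
Distance 5: 5 — contains 5.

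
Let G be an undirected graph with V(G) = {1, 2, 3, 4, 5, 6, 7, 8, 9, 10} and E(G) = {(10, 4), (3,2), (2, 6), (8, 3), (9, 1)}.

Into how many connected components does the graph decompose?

From 1: component {1, 9}.
From 2: component {2, 3, 6, 8}.
From 4: component {4, 10}.
From 5: component {5}.
From 7: component {7}.
That's 5 components.

5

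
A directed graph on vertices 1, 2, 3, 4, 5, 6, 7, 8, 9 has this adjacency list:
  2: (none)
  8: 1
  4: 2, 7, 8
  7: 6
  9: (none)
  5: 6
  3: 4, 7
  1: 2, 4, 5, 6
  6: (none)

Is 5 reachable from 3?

Explore from 3.
Distance 1: reach 4, 7.
Distance 2: reach 2, 6, 8.
Distance 3: reach 1.
Distance 4: reach 5.
Found 5.

Yes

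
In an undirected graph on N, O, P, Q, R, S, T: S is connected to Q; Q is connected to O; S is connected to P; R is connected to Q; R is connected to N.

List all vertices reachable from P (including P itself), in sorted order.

Start at P.
Its neighbours: S.
Then their neighbours: Q.
Then next layer: O, R.
Then next layer: N.
Nothing further is reachable.

N, O, P, Q, R, S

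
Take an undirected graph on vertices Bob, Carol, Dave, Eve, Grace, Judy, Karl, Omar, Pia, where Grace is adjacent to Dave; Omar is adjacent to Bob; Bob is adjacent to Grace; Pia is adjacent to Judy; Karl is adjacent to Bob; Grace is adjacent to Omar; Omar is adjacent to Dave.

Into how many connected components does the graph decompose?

4

From Bob: component {Bob, Dave, Grace, Karl, Omar}.
From Carol: component {Carol}.
From Eve: component {Eve}.
From Judy: component {Judy, Pia}.
That's 4 components.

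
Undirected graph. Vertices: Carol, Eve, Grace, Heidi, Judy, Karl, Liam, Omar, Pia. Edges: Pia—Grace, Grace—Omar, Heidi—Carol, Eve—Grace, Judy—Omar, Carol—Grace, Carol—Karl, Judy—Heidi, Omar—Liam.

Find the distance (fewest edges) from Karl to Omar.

3

Distance 0: Karl.
Distance 1: Carol.
Distance 2: Grace, Heidi.
Distance 3: Eve, Judy, Omar, Pia — contains Omar.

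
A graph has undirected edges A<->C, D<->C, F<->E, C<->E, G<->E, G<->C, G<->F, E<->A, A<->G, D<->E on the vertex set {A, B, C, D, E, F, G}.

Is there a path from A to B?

No

Explore from A.
Distance 1: reach C, E, G.
Distance 2: reach D, F.
The search is exhausted without reaching B; it lies in a different component.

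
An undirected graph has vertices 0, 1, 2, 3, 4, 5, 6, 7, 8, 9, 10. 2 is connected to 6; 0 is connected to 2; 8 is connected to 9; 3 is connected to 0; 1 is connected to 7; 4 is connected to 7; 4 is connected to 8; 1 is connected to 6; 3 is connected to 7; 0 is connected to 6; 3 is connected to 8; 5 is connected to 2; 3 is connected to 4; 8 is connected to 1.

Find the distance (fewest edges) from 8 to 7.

2

Distance 0: 8.
Distance 1: 1, 3, 4, 9.
Distance 2: 0, 6, 7 — contains 7.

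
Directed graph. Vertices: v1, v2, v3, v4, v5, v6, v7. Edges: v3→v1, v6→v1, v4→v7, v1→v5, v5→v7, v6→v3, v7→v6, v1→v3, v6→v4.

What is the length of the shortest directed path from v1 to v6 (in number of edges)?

Distance 0: v1.
Distance 1: v3, v5.
Distance 2: v7.
Distance 3: v6 — contains v6.

3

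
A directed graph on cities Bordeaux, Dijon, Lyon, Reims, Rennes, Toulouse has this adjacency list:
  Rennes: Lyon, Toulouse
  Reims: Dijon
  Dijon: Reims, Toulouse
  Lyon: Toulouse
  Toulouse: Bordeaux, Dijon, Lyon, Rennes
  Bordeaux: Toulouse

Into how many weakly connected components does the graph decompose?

1

From Bordeaux: component {Bordeaux, Dijon, Lyon, Reims, Rennes, Toulouse}.
That's 1 component.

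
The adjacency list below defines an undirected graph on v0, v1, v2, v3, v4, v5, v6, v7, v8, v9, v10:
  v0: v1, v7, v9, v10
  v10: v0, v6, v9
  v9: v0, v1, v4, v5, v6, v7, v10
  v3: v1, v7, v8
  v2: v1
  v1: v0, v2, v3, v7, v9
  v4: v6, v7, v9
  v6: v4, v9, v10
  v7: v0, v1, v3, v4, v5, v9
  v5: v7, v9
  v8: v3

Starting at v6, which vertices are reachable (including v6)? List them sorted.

Start at v6.
Its neighbours: v4, v9, v10.
Then their neighbours: v0, v1, v5, v7.
Then next layer: v2, v3.
Then next layer: v8.
Every vertex is now reached.

v0, v1, v2, v3, v4, v5, v6, v7, v8, v9, v10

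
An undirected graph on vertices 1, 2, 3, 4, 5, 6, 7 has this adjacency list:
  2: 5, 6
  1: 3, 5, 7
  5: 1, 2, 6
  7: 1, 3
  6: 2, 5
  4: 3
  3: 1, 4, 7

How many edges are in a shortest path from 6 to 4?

Distance 0: 6.
Distance 1: 2, 5.
Distance 2: 1.
Distance 3: 3, 7.
Distance 4: 4 — contains 4.

4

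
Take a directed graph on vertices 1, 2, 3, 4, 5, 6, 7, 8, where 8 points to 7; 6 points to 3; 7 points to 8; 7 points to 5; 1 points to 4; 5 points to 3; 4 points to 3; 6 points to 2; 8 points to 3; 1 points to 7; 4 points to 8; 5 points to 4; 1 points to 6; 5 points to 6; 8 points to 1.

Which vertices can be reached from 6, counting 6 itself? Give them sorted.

2, 3, 6

Start at 6.
Its neighbours: 2, 3.
Nothing further is reachable.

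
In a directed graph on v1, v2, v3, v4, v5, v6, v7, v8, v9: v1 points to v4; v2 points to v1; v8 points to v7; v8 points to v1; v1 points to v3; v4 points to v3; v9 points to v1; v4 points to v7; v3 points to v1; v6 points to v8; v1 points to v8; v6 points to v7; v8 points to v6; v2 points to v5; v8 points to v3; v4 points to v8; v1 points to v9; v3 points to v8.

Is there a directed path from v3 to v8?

Yes

Explore from v3.
Distance 1: reach v1, v8.
Found v8.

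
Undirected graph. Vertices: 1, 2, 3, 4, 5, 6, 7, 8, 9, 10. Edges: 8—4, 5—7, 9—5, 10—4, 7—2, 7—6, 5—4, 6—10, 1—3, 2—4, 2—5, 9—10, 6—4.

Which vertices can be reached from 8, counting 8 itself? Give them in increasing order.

2, 4, 5, 6, 7, 8, 9, 10

Start at 8.
Its neighbours: 4.
Then their neighbours: 2, 5, 6, 10.
Then next layer: 7, 9.
Nothing further is reachable.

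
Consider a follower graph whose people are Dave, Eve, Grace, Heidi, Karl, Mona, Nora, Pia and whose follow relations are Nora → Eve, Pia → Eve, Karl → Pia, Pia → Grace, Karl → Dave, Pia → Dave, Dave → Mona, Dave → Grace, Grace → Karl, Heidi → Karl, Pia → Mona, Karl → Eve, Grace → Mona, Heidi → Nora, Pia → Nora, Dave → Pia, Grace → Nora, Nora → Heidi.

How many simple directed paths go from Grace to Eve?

Grace→Karl→Dave→Pia→Eve
Grace→Karl→Dave→Pia→Nora→Eve
Grace→Karl→Eve
Grace→Karl→Pia→Eve
Grace→Karl→Pia→Nora→Eve
Grace→Nora→Eve
Grace→Nora→Heidi→Karl→Dave→Pia→Eve
Grace→Nora→Heidi→Karl→Eve
Grace→Nora→Heidi→Karl→Pia→Eve

9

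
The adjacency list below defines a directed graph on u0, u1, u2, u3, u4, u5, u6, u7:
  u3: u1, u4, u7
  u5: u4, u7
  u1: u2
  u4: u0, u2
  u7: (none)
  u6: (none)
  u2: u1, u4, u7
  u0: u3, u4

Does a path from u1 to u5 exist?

Explore from u1.
Distance 1: reach u2.
Distance 2: reach u4, u7.
Distance 3: reach u0.
Distance 4: reach u3.
The search from u1 is exhausted; no directed path reaches u5.

No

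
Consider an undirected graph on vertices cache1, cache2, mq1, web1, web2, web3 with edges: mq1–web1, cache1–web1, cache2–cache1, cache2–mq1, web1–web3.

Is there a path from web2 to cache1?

No

web2 has no edges, so nothing is reachable from it.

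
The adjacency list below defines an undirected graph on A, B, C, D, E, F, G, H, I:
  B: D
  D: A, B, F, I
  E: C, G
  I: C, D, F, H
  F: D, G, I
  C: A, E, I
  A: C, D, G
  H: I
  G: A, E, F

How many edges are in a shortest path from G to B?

3

Distance 0: G.
Distance 1: A, E, F.
Distance 2: C, D, I.
Distance 3: B, H — contains B.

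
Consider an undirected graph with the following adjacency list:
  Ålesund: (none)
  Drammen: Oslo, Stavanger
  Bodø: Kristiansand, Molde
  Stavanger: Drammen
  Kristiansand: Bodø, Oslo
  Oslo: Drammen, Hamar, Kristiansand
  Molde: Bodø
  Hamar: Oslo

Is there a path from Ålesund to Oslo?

No

Ålesund has no edges, so nothing is reachable from it.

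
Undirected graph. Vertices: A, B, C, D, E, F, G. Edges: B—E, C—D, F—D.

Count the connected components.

4

From A: component {A}.
From B: component {B, E}.
From C: component {C, D, F}.
From G: component {G}.
That's 4 components.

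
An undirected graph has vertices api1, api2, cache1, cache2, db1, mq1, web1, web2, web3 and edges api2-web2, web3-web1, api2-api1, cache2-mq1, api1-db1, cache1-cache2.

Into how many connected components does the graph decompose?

From api1: component {api1, api2, db1, web2}.
From cache1: component {cache1, cache2, mq1}.
From web1: component {web1, web3}.
That's 3 components.

3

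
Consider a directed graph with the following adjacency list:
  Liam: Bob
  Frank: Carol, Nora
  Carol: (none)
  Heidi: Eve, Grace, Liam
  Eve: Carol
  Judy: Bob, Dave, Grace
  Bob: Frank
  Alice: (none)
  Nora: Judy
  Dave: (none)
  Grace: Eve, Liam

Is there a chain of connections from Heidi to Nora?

Yes

Explore from Heidi.
Distance 1: reach Eve, Grace, Liam.
Distance 2: reach Bob, Carol.
Distance 3: reach Frank.
Distance 4: reach Nora.
Found Nora.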